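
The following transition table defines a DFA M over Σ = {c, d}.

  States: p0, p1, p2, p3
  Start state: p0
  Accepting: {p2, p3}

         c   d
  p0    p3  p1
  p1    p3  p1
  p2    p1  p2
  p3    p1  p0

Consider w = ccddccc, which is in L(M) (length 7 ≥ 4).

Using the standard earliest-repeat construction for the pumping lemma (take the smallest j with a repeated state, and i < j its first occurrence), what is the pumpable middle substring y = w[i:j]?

d

State sequence: p0 -c-> p3 -c-> p1 -d-> p1 -d-> p1 -c-> p3 -c-> p1 -c-> p3
First repeat at step 3: p1 was already visited.

So i = 2, j = 3, giving x = w[0:2] = cc, y = w[2:3] = d, z = w[3:7] = dccc.
Check: |xy| = 3 ≤ 4 and |y| = 1 ≥ 1. Reading y takes M from p1 back to p1, so every xyⁱz is accepted.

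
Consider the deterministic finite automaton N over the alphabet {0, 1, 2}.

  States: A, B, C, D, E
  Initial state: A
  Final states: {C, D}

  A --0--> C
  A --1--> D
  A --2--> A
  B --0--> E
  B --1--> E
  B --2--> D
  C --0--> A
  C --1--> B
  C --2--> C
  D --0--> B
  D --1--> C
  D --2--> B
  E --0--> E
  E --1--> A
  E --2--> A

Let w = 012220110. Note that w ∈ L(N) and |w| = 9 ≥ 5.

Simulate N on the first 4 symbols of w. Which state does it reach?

State sequence: A -0-> C -1-> B -2-> D -2-> B

After reading 4 characters, N is in state B.

B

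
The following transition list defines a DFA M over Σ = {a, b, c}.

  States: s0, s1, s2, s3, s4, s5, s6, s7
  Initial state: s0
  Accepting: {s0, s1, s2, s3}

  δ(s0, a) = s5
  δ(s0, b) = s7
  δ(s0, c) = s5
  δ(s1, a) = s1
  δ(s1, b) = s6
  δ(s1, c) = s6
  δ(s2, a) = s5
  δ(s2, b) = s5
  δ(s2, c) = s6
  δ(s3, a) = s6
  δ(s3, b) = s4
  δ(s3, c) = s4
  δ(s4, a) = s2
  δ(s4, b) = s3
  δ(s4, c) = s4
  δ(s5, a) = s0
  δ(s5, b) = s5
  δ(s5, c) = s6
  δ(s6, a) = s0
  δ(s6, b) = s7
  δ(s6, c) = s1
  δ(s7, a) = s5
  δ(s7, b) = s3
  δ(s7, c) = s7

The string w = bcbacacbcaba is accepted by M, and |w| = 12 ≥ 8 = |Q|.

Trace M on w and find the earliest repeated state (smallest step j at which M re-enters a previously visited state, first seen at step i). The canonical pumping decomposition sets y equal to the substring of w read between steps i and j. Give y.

c

State sequence: s0 -b-> s7 -c-> s7 -b-> s3 -a-> s6 -c-> s1 -a-> s1 -c-> s6 -b-> s7 -c-> s7 -a-> s5 -b-> s5 -a-> s0
First repeat at step 2: s7 was already visited.

So i = 1, j = 2, giving x = w[0:1] = b, y = w[1:2] = c, z = w[2:12] = bacacbcaba.
Check: |xy| = 2 ≤ 8 and |y| = 1 ≥ 1. Reading y takes M from s7 back to s7, so every xyⁱz is accepted.
The DFA has 8 states, so the proof of the pumping lemma guarantees a repeated state among the first 8+1 visited; the segment between the two visits is the pumpable y.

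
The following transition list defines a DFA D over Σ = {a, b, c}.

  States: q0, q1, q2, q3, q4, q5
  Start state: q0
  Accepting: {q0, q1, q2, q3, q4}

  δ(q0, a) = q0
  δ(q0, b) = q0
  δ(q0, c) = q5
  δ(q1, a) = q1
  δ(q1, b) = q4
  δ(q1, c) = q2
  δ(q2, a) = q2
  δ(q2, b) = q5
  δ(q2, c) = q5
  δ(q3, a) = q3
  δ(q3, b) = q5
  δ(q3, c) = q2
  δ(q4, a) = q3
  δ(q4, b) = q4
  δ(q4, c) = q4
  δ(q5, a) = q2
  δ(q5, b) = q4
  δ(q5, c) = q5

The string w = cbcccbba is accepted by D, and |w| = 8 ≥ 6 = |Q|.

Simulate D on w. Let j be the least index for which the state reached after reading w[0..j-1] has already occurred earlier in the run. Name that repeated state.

State sequence: q0 -c-> q5 -b-> q4 -c-> q4 -c-> q4 -c-> q4 -b-> q4 -b-> q4 -a-> q3
First repeat at step 3: q4 was already visited.

The earliest repeat is at step j = 3: D is in q4, which it already visited at step i = 2.
With |Q| = 6, pigeonhole forces a state repeat no later than step 6; the substring read between the first and second visits to that state can be pumped.

q4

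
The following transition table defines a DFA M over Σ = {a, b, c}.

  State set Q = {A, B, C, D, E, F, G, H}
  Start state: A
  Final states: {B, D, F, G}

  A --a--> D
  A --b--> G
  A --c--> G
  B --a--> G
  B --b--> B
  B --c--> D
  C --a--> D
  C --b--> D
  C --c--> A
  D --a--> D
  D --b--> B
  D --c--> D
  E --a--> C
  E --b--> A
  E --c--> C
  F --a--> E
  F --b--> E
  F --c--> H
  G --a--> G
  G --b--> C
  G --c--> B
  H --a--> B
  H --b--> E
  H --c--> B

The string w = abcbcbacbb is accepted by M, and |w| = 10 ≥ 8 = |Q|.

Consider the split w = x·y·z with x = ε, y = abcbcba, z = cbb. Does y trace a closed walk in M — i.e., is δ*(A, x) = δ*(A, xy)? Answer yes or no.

Run of M on the first 7 characters of w = a b c b c b a:
  step 0: A  (start)
  step 1: D  (read a: A→D)
  step 2: B  (read b: D→B)
  step 3: D  (read c: B→D)
  step 4: B  (read b: D→B)
  step 5: D  (read c: B→D)
  step 6: B  (read b: D→B)
  step 7: G  (read a: B→G)

After x (step 0): A. After xy (step 7): G.
They differ (A ≠ G), so y is not a cycle from the state after x; this split is not the one the pumping-lemma construction produces, and pumping y need not keep the string in L(M).

no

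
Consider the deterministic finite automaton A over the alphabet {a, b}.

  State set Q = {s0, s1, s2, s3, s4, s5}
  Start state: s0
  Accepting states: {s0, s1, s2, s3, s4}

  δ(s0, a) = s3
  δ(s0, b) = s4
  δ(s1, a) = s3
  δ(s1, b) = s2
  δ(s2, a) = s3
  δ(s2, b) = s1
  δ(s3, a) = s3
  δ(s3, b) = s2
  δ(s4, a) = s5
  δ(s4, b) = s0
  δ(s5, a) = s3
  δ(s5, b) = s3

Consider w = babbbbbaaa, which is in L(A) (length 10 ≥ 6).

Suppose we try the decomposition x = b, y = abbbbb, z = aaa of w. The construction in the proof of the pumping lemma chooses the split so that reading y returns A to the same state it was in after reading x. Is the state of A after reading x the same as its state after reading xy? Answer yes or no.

no

Run of A on the first 7 characters of w = b a b b b b b:
  step 0: s0  (start)
  step 1: s4  (read b: s0→s4)
  step 2: s5  (read a: s4→s5)
  step 3: s3  (read b: s5→s3)
  step 4: s2  (read b: s3→s2)
  step 5: s1  (read b: s2→s1)
  step 6: s2  (read b: s1→s2)
  step 7: s1  (read b: s2→s1)

After x (step 1): s4. After xy (step 7): s1.
They differ (s4 ≠ s1), so y is not a cycle from the state after x; this split is not the one the pumping-lemma construction produces, and pumping y need not keep the string in L(A).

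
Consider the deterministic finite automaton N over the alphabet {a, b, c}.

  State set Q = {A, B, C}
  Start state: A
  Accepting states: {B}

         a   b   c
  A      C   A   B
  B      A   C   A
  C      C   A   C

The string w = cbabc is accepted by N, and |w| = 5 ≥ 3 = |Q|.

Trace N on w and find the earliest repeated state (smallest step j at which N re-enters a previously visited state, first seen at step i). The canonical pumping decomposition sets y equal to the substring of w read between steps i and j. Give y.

a

State sequence: A -c-> B -b-> C -a-> C -b-> A -c-> B
First repeat at step 3: C was already visited.

So i = 2, j = 3, giving x = w[0:2] = cb, y = w[2:3] = a, z = w[3:5] = bc.
Check: |xy| = 3 ≤ 3 and |y| = 1 ≥ 1. Reading y takes N from C back to C, so every xyⁱz is accepted.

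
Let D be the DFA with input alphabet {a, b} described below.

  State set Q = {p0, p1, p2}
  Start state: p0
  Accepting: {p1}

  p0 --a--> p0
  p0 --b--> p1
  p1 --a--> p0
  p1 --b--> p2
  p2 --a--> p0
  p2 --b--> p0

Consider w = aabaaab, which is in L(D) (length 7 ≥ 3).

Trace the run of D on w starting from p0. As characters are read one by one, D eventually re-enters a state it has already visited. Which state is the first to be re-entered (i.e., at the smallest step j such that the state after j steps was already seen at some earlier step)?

p0

State sequence: p0 -a-> p0 -a-> p0 -b-> p1 -a-> p0 -a-> p0 -a-> p0 -b-> p1
First repeat at step 1: p0 was already visited.

The earliest repeat is at step j = 1: D is in p0, which it already visited at step i = 0.
The DFA has 3 states, so the proof of the pumping lemma guarantees a repeated state among the first 3+1 visited; the segment between the two visits is the pumpable y.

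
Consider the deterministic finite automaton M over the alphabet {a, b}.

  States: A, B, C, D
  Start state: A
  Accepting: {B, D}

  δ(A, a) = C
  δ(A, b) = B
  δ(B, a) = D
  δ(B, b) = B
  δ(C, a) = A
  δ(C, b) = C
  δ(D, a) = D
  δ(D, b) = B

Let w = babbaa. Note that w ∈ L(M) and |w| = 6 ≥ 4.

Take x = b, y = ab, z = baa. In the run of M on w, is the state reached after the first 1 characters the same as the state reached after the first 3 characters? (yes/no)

Run of M on the first 3 characters of w = b a b:
  step 0: A  (start)
  step 1: B  (read b: A→B)
  step 2: D  (read a: B→D)
  step 3: B  (read b: D→B)

After x (step 1): B. After xy (step 3): B.
They match, so y = ab drives M around a cycle from B back to itself; pumping y any number of times keeps M in B before reading z, and xyⁱz ∈ L(M) for every i ≥ 0.

yes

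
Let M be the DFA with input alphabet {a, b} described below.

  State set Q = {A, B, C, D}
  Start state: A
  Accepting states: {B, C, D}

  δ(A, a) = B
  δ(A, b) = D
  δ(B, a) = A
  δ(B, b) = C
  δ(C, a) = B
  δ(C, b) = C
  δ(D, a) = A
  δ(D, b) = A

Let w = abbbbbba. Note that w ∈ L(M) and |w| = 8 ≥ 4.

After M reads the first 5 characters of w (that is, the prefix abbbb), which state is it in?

C

Run of M on the first 5 characters of w = a b b b b:
  step 0: A  (start)
  step 1: B  (read a: A→B)
  step 2: C  (read b: B→C)
  step 3: C  (read b: C→C)
  step 4: C  (read b: C→C)
  step 5: C  (read b: C→C)

After reading 5 characters, M is in state C.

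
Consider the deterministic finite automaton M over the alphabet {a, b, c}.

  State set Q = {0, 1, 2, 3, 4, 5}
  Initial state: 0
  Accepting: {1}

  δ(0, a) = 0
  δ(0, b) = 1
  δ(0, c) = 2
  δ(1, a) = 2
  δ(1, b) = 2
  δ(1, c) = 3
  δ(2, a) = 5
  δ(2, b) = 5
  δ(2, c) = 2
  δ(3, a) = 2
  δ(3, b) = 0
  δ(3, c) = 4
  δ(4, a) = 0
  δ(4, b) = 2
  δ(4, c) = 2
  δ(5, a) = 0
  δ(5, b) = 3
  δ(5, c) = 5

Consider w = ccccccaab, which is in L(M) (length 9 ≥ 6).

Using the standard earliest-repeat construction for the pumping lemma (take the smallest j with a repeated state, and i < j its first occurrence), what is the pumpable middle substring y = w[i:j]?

c

State sequence: 0 -c-> 2 -c-> 2 -c-> 2 -c-> 2 -c-> 2 -c-> 2 -a-> 5 -a-> 0 -b-> 1
First repeat at step 2: 2 was already visited.

So i = 1, j = 2, giving x = w[0:1] = c, y = w[1:2] = c, z = w[2:9] = ccccaab.
Check: |xy| = 2 ≤ 6 and |y| = 1 ≥ 1. Reading y takes M from 2 back to 2, so every xyⁱz is accepted.
Since M has 6 states, any run of length ≥ 6 visits 6+1 states, so by pigeonhole some state repeats within the first 6 steps — that repeat gives the pumpable loop.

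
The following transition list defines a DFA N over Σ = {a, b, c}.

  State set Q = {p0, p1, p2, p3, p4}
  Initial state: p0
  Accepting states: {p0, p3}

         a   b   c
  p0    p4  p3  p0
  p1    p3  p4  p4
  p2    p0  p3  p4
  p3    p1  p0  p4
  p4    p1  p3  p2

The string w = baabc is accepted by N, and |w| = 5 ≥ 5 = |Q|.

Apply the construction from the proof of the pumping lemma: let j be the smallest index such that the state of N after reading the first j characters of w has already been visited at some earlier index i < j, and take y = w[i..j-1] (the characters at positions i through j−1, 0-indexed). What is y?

aa

Run of N on w = b a a b c:
  step 0: p0  (start)
  step 1: p3  (read b: p0→p3)
  step 2: p1  (read a: p3→p1)
  step 3: p3  (read a: p1→p3)   ← first repeat (p3 seen earlier)
  step 4: p0  (read b: p3→p0)
  step 5: p0  (read c: p0→p0)

So i = 1, j = 3, giving x = w[0:1] = b, y = w[1:3] = aa, z = w[3:5] = bc.
Check: |xy| = 3 ≤ 5 and |y| = 2 ≥ 1. Reading y takes N from p3 back to p3, so every xyⁱz is accepted.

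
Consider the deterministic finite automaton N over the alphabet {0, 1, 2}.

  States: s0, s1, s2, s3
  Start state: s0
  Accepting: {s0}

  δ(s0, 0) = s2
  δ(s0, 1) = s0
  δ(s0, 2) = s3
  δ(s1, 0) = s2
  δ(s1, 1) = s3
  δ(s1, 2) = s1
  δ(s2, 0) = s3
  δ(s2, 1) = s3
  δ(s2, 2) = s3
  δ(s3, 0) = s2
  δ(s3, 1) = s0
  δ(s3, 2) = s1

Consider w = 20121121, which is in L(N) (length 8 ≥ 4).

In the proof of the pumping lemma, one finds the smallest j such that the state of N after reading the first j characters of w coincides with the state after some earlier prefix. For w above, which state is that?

s3

Run of N on w = 2 0 1 2 1 1 2 1:
  step 0: s0  (start)
  step 1: s3  (read 2: s0→s3)
  step 2: s2  (read 0: s3→s2)
  step 3: s3  (read 1: s2→s3)   ← first repeat (s3 seen earlier)
  step 4: s1  (read 2: s3→s1)
  step 5: s3  (read 1: s1→s3)
  step 6: s0  (read 1: s3→s0)
  step 7: s3  (read 2: s0→s3)
  step 8: s0  (read 1: s3→s0)

The earliest repeat is at step j = 3: N is in s3, which it already visited at step i = 1.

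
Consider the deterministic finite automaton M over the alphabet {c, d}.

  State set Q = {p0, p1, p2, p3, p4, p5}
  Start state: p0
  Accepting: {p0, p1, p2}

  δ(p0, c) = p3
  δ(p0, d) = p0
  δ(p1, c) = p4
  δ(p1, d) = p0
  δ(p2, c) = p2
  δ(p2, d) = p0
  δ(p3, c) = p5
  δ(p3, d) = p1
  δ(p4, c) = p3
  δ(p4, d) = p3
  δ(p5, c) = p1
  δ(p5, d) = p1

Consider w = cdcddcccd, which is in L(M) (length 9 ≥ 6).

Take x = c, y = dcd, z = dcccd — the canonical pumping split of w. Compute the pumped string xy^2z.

xy^2z = c·dcd·dcd·dcccd = cdcddcddcccd.
Reading y = dcd takes M from p3 back to p3, so after x·y·y the machine is still in p3, and z then leads to the accepting state p1. Hence cdcddcddcccd ∈ L(M).

cdcddcddcccd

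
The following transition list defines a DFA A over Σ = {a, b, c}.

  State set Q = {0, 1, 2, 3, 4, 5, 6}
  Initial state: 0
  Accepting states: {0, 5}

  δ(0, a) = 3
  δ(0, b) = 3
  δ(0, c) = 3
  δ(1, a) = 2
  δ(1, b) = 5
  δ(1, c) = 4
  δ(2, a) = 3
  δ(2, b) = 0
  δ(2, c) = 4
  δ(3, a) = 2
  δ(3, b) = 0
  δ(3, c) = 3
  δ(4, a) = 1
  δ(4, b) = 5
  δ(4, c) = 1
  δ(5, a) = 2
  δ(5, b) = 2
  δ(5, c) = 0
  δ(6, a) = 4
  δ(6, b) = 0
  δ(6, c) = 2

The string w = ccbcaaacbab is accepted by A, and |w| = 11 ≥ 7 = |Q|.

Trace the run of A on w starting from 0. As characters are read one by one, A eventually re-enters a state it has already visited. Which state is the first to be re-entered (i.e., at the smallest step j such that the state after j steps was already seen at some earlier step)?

3

Run of A on w = c c b c a a a c b a b:
  step 0: 0  (start)
  step 1: 3  (read c: 0→3)
  step 2: 3  (read c: 3→3)   ← first repeat (3 seen earlier)
  step 3: 0  (read b: 3→0)
  step 4: 3  (read c: 0→3)
  step 5: 2  (read a: 3→2)
  step 6: 3  (read a: 2→3)
  step 7: 2  (read a: 3→2)
  step 8: 4  (read c: 2→4)
  step 9: 5  (read b: 4→5)
  step 10: 2  (read a: 5→2)
  step 11: 0  (read b: 2→0)

The earliest repeat is at step j = 2: A is in 3, which it already visited at step i = 1.
Pumping length from the standard proof: p = 7 (the number of states). The repeated state found above gives |xy| = j ≤ 7 and |y| = j − i ≥ 1.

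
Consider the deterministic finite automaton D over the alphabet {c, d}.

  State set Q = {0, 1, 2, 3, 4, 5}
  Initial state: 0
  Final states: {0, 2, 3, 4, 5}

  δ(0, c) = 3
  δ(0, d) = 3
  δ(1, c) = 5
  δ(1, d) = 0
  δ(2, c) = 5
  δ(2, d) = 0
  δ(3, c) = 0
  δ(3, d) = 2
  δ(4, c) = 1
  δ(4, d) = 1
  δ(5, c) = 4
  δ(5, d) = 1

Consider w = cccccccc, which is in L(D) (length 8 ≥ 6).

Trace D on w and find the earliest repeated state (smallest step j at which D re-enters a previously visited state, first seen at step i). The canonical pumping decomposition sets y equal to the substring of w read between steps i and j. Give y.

cc

Run of D on w = c c c c c c c c:
  step 0: 0  (start)
  step 1: 3  (read c: 0→3)
  step 2: 0  (read c: 3→0)   ← first repeat (0 seen earlier)
  step 3: 3  (read c: 0→3)
  step 4: 0  (read c: 3→0)
  step 5: 3  (read c: 0→3)
  step 6: 0  (read c: 3→0)
  step 7: 3  (read c: 0→3)
  step 8: 0  (read c: 3→0)

So i = 0, j = 2, giving x = w[0:0] = ε, y = w[0:2] = cc, z = w[2:8] = cccccc.
Check: |xy| = 2 ≤ 6 and |y| = 2 ≥ 1. Reading y takes D from 0 back to 0, so every xyⁱz is accepted.
Pumping length from the standard proof: p = 6 (the number of states). The repeated state found above gives |xy| = j ≤ 6 and |y| = j − i ≥ 1.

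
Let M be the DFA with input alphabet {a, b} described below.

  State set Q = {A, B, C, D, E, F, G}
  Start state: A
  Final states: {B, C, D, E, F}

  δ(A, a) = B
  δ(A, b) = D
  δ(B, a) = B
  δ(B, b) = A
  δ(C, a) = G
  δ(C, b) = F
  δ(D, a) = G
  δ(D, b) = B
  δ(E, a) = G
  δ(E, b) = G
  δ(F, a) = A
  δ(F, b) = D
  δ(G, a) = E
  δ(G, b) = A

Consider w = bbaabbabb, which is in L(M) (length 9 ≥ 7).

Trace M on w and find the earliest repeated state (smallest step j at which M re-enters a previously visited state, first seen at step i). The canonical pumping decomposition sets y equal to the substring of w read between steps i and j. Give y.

a

Run of M on w = b b a a b b a b b:
  step 0: A  (start)
  step 1: D  (read b: A→D)
  step 2: B  (read b: D→B)
  step 3: B  (read a: B→B)   ← first repeat (B seen earlier)
  step 4: B  (read a: B→B)
  step 5: A  (read b: B→A)
  step 6: D  (read b: A→D)
  step 7: G  (read a: D→G)
  step 8: A  (read b: G→A)
  step 9: D  (read b: A→D)

So i = 2, j = 3, giving x = w[0:2] = bb, y = w[2:3] = a, z = w[3:9] = abbabb.
Check: |xy| = 3 ≤ 7 and |y| = 1 ≥ 1. Reading y takes M from B back to B, so every xyⁱz is accepted.
The DFA has 7 states, so the proof of the pumping lemma guarantees a repeated state among the first 7+1 visited; the segment between the two visits is the pumpable y.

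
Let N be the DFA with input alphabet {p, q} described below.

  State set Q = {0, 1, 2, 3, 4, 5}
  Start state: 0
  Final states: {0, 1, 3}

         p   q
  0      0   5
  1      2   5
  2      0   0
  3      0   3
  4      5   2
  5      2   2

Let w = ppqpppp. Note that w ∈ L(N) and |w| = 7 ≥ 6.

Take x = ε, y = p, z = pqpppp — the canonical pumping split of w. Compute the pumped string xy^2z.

pppqpppp

xy^2z = ε·p·p·pqpppp = pppqpppp.
Reading y = p takes N from 0 back to 0, so after x·y·y the machine is still in 0, and z then leads to the accepting state 0. Hence pppqpppp ∈ L(N).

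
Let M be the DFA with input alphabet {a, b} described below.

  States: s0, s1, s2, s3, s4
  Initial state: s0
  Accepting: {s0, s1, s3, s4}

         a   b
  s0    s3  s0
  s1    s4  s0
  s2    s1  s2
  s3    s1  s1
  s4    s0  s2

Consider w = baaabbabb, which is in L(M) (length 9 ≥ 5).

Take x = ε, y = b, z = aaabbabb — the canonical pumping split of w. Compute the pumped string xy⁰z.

aaabbabb

xy⁰z = xz = ε·aaabbabb = aaabbabb.
Reading y = b takes M from s0 back to s0, so after x the machine is still in s0, and z then leads to the accepting state s0. Hence aaabbabb ∈ L(M).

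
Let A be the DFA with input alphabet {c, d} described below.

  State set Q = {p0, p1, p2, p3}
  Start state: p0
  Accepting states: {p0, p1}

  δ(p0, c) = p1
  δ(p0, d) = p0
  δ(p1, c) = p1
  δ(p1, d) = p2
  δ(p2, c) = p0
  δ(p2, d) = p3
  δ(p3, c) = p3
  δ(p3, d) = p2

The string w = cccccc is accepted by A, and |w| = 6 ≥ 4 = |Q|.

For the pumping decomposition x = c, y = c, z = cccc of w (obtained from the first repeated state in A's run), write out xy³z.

xy^3z = c·c·c·c·cccc = cccccccc.
Reading y = c takes A from p1 back to p1, so after x·y·y·y the machine is still in p1, and z then leads to the accepting state p1. Hence cccccccc ∈ L(A).

cccccccc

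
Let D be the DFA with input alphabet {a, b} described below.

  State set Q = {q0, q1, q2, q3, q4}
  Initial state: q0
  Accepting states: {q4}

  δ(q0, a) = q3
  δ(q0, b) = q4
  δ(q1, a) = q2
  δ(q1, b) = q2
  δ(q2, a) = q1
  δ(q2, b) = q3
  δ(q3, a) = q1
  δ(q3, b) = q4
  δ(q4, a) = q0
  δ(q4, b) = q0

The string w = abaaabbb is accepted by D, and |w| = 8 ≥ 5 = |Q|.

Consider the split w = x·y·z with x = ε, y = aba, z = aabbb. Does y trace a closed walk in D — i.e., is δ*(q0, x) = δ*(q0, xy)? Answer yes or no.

yes

State sequence: q0 -a-> q3 -b-> q4 -a-> q0

After x (step 0): q0. After xy (step 3): q0.
They match, so y = aba drives D around a cycle from q0 back to itself; pumping y any number of times keeps D in q0 before reading z, and xyⁱz ∈ L(D) for every i ≥ 0.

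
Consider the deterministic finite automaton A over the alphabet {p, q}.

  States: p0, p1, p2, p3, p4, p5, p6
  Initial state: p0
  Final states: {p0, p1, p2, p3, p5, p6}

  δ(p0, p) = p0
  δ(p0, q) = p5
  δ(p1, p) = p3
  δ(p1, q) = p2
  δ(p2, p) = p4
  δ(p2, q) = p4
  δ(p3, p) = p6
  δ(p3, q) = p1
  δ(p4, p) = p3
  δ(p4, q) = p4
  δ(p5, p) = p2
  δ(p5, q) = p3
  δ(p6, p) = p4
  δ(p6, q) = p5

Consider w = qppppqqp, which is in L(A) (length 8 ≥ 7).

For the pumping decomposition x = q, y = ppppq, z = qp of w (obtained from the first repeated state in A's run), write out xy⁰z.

qqp

xy⁰z = xz = q·qp = qqp.
Reading y = ppppq takes A from p5 back to p5, so after x the machine is still in p5, and z then leads to the accepting state p6. Hence qqp ∈ L(A).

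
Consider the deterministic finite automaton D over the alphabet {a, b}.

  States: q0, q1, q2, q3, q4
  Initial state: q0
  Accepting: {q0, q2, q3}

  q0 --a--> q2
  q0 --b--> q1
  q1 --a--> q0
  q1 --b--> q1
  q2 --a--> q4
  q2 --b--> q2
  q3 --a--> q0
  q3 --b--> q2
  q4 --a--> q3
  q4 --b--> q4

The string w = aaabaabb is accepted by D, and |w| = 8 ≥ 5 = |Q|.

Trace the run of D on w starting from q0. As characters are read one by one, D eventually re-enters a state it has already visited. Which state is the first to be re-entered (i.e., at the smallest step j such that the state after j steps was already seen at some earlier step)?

State sequence: q0 -a-> q2 -a-> q4 -a-> q3 -b-> q2 -a-> q4 -a-> q3 -b-> q2 -b-> q2
First repeat at step 4: q2 was already visited.

The earliest repeat is at step j = 4: D is in q2, which it already visited at step i = 1.
The DFA has 5 states, so the proof of the pumping lemma guarantees a repeated state among the first 5+1 visited; the segment between the two visits is the pumpable y.

q2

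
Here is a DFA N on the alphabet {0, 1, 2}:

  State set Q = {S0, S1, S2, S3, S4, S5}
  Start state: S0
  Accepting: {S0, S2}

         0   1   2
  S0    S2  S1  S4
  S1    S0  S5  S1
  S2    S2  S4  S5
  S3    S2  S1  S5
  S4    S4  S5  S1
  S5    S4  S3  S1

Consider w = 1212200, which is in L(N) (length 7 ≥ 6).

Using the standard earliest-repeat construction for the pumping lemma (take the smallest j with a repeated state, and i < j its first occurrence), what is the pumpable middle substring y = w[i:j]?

2

State sequence: S0 -1-> S1 -2-> S1 -1-> S5 -2-> S1 -2-> S1 -0-> S0 -0-> S2
First repeat at step 2: S1 was already visited.

So i = 1, j = 2, giving x = w[0:1] = 1, y = w[1:2] = 2, z = w[2:7] = 12200.
Check: |xy| = 2 ≤ 6 and |y| = 1 ≥ 1. Reading y takes N from S1 back to S1, so every xyⁱz is accepted.
Pumping length from the standard proof: p = 6 (the number of states). The repeated state found above gives |xy| = j ≤ 6 and |y| = j − i ≥ 1.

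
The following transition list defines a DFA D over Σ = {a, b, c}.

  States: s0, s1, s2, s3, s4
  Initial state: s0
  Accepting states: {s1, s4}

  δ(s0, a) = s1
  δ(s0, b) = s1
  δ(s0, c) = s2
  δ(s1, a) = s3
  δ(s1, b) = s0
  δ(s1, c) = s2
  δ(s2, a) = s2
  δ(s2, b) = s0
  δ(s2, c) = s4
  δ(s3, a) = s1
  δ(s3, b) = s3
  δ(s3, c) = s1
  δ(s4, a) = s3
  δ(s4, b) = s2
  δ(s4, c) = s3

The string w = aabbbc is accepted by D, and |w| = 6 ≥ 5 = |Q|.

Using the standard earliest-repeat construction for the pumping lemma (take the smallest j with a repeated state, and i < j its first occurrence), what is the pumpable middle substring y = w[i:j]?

Run of D on w = a a b b b c:
  step 0: s0  (start)
  step 1: s1  (read a: s0→s1)
  step 2: s3  (read a: s1→s3)
  step 3: s3  (read b: s3→s3)   ← first repeat (s3 seen earlier)
  step 4: s3  (read b: s3→s3)
  step 5: s3  (read b: s3→s3)
  step 6: s1  (read c: s3→s1)

So i = 2, j = 3, giving x = w[0:2] = aa, y = w[2:3] = b, z = w[3:6] = bbc.
Check: |xy| = 3 ≤ 5 and |y| = 1 ≥ 1. Reading y takes D from s3 back to s3, so every xyⁱz is accepted.

b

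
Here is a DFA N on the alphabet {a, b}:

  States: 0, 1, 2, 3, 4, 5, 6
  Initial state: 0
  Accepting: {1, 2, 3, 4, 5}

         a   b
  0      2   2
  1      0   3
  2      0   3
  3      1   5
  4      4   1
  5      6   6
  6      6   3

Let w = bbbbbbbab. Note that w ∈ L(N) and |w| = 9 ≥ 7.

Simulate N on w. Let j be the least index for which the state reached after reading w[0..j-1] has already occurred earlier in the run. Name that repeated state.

3

State sequence: 0 -b-> 2 -b-> 3 -b-> 5 -b-> 6 -b-> 3 -b-> 5 -b-> 6 -a-> 6 -b-> 3
First repeat at step 5: 3 was already visited.

The earliest repeat is at step j = 5: N is in 3, which it already visited at step i = 2.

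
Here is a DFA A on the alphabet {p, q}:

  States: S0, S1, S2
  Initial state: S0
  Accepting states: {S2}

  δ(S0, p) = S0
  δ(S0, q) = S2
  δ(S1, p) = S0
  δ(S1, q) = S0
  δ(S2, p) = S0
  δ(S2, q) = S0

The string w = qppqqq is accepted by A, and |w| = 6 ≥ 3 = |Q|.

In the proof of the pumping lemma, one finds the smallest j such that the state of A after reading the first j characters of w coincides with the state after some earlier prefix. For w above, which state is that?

State sequence: S0 -q-> S2 -p-> S0 -p-> S0 -q-> S2 -q-> S0 -q-> S2
First repeat at step 2: S0 was already visited.

The earliest repeat is at step j = 2: A is in S0, which it already visited at step i = 0.
The DFA has 3 states, so the proof of the pumping lemma guarantees a repeated state among the first 3+1 visited; the segment between the two visits is the pumpable y.

S0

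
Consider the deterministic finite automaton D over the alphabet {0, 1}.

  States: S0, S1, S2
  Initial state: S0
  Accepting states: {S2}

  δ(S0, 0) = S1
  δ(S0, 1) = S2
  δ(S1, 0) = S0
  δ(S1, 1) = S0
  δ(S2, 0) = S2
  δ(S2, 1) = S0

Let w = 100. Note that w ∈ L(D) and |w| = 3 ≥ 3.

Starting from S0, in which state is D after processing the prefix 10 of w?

S2

State sequence: S0 -1-> S2 -0-> S2

After reading 2 characters, D is in state S2.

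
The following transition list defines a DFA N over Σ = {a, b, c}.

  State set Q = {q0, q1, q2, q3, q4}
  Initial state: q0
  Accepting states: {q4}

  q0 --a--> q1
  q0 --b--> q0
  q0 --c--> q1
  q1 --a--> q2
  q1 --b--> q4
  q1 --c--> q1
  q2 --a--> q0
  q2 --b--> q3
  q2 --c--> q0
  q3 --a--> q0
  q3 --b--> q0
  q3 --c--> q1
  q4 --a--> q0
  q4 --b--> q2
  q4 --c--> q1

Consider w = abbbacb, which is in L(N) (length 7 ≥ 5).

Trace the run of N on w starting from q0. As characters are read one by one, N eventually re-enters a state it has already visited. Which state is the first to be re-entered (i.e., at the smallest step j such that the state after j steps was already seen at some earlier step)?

q0

Run of N on w = a b b b a c b:
  step 0: q0  (start)
  step 1: q1  (read a: q0→q1)
  step 2: q4  (read b: q1→q4)
  step 3: q2  (read b: q4→q2)
  step 4: q3  (read b: q2→q3)
  step 5: q0  (read a: q3→q0)   ← first repeat (q0 seen earlier)
  step 6: q1  (read c: q0→q1)
  step 7: q4  (read b: q1→q4)

The earliest repeat is at step j = 5: N is in q0, which it already visited at step i = 0.
Pumping length from the standard proof: p = 5 (the number of states). The repeated state found above gives |xy| = j ≤ 5 and |y| = j − i ≥ 1.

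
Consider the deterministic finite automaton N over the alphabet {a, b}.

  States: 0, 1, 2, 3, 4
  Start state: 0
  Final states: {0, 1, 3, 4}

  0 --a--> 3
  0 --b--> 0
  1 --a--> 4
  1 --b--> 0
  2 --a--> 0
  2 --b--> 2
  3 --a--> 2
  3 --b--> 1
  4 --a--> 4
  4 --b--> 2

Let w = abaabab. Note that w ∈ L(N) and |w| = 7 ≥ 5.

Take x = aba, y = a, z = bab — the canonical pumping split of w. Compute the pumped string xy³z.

abaaaabab

xy^3z = aba·a·a·a·bab = abaaaabab.
Reading y = a takes N from 4 back to 4, so after x·y·y·y the machine is still in 4, and z then leads to the accepting state 0. Hence abaaaabab ∈ L(N).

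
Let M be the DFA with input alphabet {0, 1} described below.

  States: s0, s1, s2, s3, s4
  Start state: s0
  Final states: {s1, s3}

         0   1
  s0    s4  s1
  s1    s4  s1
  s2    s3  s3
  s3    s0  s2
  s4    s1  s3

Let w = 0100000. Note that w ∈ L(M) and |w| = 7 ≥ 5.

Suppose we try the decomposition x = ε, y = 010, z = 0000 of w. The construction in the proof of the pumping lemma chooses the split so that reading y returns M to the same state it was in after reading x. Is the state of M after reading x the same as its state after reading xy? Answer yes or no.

yes

State sequence: s0 -0-> s4 -1-> s3 -0-> s0

After x (step 0): s0. After xy (step 3): s0.
They match, so y = 010 drives M around a cycle from s0 back to itself; pumping y any number of times keeps M in s0 before reading z, and xyⁱz ∈ L(M) for every i ≥ 0.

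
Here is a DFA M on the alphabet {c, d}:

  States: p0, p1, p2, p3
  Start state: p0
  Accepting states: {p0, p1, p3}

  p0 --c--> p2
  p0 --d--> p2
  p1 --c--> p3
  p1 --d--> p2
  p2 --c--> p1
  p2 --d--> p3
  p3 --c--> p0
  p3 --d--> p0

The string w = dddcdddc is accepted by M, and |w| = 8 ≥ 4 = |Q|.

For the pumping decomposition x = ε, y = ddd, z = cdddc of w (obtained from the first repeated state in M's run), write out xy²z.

xy^2z = ε·ddd·ddd·cdddc = ddddddcdddc.
Reading y = ddd takes M from p0 back to p0, so after x·y·y the machine is still in p0, and z then leads to the accepting state p1. Hence ddddddcdddc ∈ L(M).

ddddddcdddc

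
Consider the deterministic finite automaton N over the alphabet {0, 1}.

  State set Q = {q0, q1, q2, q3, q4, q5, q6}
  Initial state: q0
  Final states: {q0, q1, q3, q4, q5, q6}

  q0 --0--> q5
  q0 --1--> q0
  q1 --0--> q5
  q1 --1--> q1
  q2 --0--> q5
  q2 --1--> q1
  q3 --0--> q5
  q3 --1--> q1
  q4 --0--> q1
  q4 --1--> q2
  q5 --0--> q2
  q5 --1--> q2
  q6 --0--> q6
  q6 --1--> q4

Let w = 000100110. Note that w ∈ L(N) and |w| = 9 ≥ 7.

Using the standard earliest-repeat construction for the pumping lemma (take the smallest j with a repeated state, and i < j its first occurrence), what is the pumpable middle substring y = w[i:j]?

00

Run of N on w = 0 0 0 1 0 0 1 1 0:
  step 0: q0  (start)
  step 1: q5  (read 0: q0→q5)
  step 2: q2  (read 0: q5→q2)
  step 3: q5  (read 0: q2→q5)   ← first repeat (q5 seen earlier)
  step 4: q2  (read 1: q5→q2)
  step 5: q5  (read 0: q2→q5)
  step 6: q2  (read 0: q5→q2)
  step 7: q1  (read 1: q2→q1)
  step 8: q1  (read 1: q1→q1)
  step 9: q5  (read 0: q1→q5)

So i = 1, j = 3, giving x = w[0:1] = 0, y = w[1:3] = 00, z = w[3:9] = 100110.
Check: |xy| = 3 ≤ 7 and |y| = 2 ≥ 1. Reading y takes N from q5 back to q5, so every xyⁱz is accepted.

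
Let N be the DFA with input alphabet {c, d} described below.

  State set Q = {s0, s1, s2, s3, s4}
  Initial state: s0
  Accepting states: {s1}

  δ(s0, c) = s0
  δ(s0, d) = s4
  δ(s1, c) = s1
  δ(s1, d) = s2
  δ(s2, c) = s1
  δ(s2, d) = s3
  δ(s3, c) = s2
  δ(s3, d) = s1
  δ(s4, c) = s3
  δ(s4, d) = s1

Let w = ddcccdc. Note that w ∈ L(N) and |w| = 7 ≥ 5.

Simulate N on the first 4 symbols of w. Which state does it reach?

Run of N on the first 4 characters of w = d d c c:
  step 0: s0  (start)
  step 1: s4  (read d: s0→s4)
  step 2: s1  (read d: s4→s1)
  step 3: s1  (read c: s1→s1)
  step 4: s1  (read c: s1→s1)

After reading 4 characters, N is in state s1.
(This kind of state-tracing is the core of the pumping-lemma construction: with 5 states, pigeonhole forces a repeat within the first 5 steps.)

s1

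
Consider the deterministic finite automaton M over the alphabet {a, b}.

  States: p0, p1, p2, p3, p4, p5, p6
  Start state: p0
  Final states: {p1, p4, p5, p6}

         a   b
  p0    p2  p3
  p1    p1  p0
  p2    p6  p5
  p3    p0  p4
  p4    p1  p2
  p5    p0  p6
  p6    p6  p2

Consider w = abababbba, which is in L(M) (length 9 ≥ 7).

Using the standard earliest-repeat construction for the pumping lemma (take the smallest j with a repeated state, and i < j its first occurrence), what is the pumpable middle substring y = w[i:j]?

Run of M on w = a b a b a b b b a:
  step 0: p0  (start)
  step 1: p2  (read a: p0→p2)
  step 2: p5  (read b: p2→p5)
  step 3: p0  (read a: p5→p0)   ← first repeat (p0 seen earlier)
  step 4: p3  (read b: p0→p3)
  step 5: p0  (read a: p3→p0)
  step 6: p3  (read b: p0→p3)
  step 7: p4  (read b: p3→p4)
  step 8: p2  (read b: p4→p2)
  step 9: p6  (read a: p2→p6)

So i = 0, j = 3, giving x = w[0:0] = ε, y = w[0:3] = aba, z = w[3:9] = babbba.
Check: |xy| = 3 ≤ 7 and |y| = 3 ≥ 1. Reading y takes M from p0 back to p0, so every xyⁱz is accepted.

aba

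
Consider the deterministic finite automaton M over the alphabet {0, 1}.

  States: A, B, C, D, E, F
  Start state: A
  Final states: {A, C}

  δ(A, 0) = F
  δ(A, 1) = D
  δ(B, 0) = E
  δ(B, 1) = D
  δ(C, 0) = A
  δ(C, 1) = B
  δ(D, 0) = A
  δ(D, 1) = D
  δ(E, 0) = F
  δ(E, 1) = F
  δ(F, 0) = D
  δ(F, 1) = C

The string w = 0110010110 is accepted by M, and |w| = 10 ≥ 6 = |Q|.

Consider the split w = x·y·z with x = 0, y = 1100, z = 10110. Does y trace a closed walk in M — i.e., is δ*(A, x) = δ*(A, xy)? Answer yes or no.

yes

State sequence: A -0-> F -1-> C -1-> B -0-> E -0-> F

After x (step 1): F. After xy (step 5): F.
They match, so y = 1100 drives M around a cycle from F back to itself; pumping y any number of times keeps M in F before reading z, and xyⁱz ∈ L(M) for every i ≥ 0.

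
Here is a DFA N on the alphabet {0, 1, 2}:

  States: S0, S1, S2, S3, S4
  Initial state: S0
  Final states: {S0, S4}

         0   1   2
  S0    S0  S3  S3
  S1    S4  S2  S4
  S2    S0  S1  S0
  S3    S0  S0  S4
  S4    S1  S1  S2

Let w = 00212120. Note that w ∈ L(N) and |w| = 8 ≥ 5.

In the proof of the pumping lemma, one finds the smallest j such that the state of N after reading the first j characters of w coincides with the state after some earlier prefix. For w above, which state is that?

S0

Run of N on w = 0 0 2 1 2 1 2 0:
  step 0: S0  (start)
  step 1: S0  (read 0: S0→S0)   ← first repeat (S0 seen earlier)
  step 2: S0  (read 0: S0→S0)
  step 3: S3  (read 2: S0→S3)
  step 4: S0  (read 1: S3→S0)
  step 5: S3  (read 2: S0→S3)
  step 6: S0  (read 1: S3→S0)
  step 7: S3  (read 2: S0→S3)
  step 8: S0  (read 0: S3→S0)

The earliest repeat is at step j = 1: N is in S0, which it already visited at step i = 0.
The DFA has 5 states, so the proof of the pumping lemma guarantees a repeated state among the first 5+1 visited; the segment between the two visits is the pumpable y.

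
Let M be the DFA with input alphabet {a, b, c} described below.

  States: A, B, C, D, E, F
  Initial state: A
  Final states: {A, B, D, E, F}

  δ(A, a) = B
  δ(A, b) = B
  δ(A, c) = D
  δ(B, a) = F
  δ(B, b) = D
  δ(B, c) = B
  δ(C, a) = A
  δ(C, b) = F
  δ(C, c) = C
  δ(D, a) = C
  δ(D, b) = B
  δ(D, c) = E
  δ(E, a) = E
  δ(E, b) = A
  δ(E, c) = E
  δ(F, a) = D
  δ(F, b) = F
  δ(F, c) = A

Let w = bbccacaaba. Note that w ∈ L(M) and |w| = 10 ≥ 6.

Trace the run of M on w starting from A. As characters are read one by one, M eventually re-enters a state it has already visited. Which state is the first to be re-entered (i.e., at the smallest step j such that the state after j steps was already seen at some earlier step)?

Run of M on w = b b c c a c a a b a:
  step 0: A  (start)
  step 1: B  (read b: A→B)
  step 2: D  (read b: B→D)
  step 3: E  (read c: D→E)
  step 4: E  (read c: E→E)   ← first repeat (E seen earlier)
  step 5: E  (read a: E→E)
  step 6: E  (read c: E→E)
  step 7: E  (read a: E→E)
  step 8: E  (read a: E→E)
  step 9: A  (read b: E→A)
  step 10: B  (read a: A→B)

The earliest repeat is at step j = 4: M is in E, which it already visited at step i = 3.
The DFA has 6 states, so the proof of the pumping lemma guarantees a repeated state among the first 6+1 visited; the segment between the two visits is the pumpable y.

E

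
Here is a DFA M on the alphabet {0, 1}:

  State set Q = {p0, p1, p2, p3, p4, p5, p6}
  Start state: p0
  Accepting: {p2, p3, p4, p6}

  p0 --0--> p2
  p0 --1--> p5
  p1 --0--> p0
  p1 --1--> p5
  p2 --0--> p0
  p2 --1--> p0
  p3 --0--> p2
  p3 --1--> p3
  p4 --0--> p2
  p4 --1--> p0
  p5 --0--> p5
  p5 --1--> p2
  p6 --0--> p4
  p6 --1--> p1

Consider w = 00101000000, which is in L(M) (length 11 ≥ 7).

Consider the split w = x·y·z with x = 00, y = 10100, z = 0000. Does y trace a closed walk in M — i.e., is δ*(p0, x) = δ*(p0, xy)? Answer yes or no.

no

State sequence: p0 -0-> p2 -0-> p0 -1-> p5 -0-> p5 -1-> p2 -0-> p0 -0-> p2

After x (step 2): p0. After xy (step 7): p2.
They differ (p0 ≠ p2), so y is not a cycle from the state after x; this split is not the one the pumping-lemma construction produces, and pumping y need not keep the string in L(M).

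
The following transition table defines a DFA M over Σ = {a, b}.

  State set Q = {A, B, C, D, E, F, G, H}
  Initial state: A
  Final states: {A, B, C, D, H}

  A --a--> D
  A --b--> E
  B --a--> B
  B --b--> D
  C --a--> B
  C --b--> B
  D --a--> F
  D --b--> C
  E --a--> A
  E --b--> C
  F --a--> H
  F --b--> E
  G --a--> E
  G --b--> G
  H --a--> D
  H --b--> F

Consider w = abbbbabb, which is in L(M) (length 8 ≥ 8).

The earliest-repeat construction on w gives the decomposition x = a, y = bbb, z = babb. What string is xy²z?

abbbbbbbabb

xy^2z = a·bbb·bbb·babb = abbbbbbbabb.
Reading y = bbb takes M from D back to D, so after x·y·y the machine is still in D, and z then leads to the accepting state C. Hence abbbbbbbabb ∈ L(M).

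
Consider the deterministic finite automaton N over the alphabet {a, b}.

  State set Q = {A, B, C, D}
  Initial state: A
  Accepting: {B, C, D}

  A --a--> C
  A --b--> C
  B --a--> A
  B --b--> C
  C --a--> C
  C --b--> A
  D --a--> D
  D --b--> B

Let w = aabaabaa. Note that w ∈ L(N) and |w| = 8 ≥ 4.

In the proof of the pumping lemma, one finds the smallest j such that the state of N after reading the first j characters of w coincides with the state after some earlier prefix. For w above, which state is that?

C

Run of N on w = a a b a a b a a:
  step 0: A  (start)
  step 1: C  (read a: A→C)
  step 2: C  (read a: C→C)   ← first repeat (C seen earlier)
  step 3: A  (read b: C→A)
  step 4: C  (read a: A→C)
  step 5: C  (read a: C→C)
  step 6: A  (read b: C→A)
  step 7: C  (read a: A→C)
  step 8: C  (read a: C→C)

The earliest repeat is at step j = 2: N is in C, which it already visited at step i = 1.
Since N has 4 states, any run of length ≥ 4 visits 4+1 states, so by pigeonhole some state repeats within the first 4 steps — that repeat gives the pumpable loop.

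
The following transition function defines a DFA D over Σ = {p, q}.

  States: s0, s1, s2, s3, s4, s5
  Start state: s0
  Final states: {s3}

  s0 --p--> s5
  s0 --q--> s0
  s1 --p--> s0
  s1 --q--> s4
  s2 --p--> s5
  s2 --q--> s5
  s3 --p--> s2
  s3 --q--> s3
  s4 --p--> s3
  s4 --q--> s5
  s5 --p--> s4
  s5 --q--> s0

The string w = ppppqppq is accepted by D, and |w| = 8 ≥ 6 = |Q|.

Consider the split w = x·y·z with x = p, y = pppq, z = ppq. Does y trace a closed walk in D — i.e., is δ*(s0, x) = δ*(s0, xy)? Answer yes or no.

yes

State sequence: s0 -p-> s5 -p-> s4 -p-> s3 -p-> s2 -q-> s5

After x (step 1): s5. After xy (step 5): s5.
They match, so y = pppq drives D around a cycle from s5 back to itself; pumping y any number of times keeps D in s5 before reading z, and xyⁱz ∈ L(D) for every i ≥ 0.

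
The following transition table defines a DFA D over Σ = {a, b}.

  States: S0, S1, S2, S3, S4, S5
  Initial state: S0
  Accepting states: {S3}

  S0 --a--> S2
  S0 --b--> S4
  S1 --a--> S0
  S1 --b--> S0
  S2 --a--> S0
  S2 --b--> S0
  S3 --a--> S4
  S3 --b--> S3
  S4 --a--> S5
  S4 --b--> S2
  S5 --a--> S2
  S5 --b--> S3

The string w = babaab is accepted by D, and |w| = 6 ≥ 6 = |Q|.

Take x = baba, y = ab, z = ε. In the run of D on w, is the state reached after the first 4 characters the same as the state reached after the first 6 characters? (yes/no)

no

State sequence: S0 -b-> S4 -a-> S5 -b-> S3 -a-> S4 -a-> S5 -b-> S3

After x (step 4): S4. After xy (step 6): S3.
They differ (S4 ≠ S3), so y is not a cycle from the state after x; this split is not the one the pumping-lemma construction produces, and pumping y need not keep the string in L(D).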